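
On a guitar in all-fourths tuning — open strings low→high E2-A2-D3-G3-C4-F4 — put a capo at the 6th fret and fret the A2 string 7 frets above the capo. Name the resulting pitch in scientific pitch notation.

The capo raises the open A2 by 6 semitones to D#3; fretting 7 more gives A2 + 6 + 7 = A2 + 13 semitones = A#3.

A#3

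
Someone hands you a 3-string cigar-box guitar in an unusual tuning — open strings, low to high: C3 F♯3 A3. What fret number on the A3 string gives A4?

A4 is 12 semitones above the open A3 (A–A#–B–C–…–G–G#–A), so it sits at fret 12.

12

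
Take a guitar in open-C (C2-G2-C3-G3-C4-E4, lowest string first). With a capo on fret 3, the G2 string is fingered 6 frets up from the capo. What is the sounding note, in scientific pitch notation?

The capo raises the open G2 by 3 semitones to A#2; fretting 6 more gives G2 + 3 + 6 = G2 + 9 semitones = E3.

E3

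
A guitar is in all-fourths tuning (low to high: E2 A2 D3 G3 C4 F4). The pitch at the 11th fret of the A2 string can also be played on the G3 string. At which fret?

1

Fret 11 on A2 is MIDI 45 + 11 = 56 (G♯3). On the G3 string (open MIDI 55), that pitch is 56 − 55 = fret 1.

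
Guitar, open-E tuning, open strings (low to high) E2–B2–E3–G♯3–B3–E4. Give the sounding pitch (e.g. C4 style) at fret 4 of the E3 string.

E3 is MIDI 52. Adding 4 gives 56, which is G♯3.

G♯3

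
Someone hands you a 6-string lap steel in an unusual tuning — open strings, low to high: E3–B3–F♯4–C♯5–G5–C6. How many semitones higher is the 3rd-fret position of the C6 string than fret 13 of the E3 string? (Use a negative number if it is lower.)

C6 at fret 3 → D♯6 (MIDI 87); E3 at fret 13 → F4 (MIDI 65).
87 − 65 = 22, so the two pitches are 22 semitones apart.

22 semitones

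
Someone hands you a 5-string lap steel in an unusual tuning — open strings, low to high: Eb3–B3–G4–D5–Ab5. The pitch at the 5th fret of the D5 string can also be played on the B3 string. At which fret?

20

Fret 5 on D5 is MIDI 74 + 5 = 79 (G5). On the B3 string (open MIDI 59), that pitch is 79 − 59 = fret 20.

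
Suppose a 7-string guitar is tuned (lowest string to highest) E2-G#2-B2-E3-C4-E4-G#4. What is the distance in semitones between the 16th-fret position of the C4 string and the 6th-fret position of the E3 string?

18 semitones

C4 at fret 16 → E5 (MIDI 76); E3 at fret 6 → A#3 (MIDI 58).
76 − 58 = 18, so the two pitches are 18 semitones apart, with E5 the higher.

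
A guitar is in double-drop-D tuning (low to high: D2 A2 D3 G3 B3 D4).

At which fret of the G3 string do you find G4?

G4 is 12 semitones above the open G3 (G–G#–A–A#–…–F–F#–G), so it sits at fret 12.

12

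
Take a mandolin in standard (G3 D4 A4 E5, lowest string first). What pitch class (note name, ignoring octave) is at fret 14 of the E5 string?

The open E5 string plus 14 semitones: E–F–F#–G–…–E–F–F#.
(Equivalently spelled Gb.)

F#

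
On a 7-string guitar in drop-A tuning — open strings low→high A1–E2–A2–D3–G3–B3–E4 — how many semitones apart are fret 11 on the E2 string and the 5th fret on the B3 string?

E2 at fret 11 → D#3 (MIDI 51); B3 at fret 5 → E4 (MIDI 64).
51 − 64 = -13, so the two pitches are 13 semitones apart, with E4 the higher.

13 semitones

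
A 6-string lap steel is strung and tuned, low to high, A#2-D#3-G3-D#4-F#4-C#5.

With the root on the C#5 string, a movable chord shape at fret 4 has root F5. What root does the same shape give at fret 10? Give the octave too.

Moving from fret 4 to fret 10 shifts the root by 6 semitones.
F5 up 6 semitones is B5.

B5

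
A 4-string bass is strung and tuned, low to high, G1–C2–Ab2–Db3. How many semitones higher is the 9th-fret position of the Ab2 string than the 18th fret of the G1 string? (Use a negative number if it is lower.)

Ab2 at fret 9 → F3 (MIDI 53); G1 at fret 18 → Db3 (MIDI 49).
53 − 49 = 4, so the two pitches are 4 semitones apart.

4 semitones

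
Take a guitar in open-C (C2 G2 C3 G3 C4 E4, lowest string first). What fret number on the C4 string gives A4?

9

A4 is 9 semitones above the open C4 (C–C#–D–D#–E–F–F#–G–G#–A), so it sits at fret 9.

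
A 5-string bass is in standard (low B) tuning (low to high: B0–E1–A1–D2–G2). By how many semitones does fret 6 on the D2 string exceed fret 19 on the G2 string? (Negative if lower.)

D2 at fret 6 → G#2 (MIDI 44); G2 at fret 19 → D4 (MIDI 62).
44 − 62 = -18, so the two pitches are 18 semitones apart.

-18 semitones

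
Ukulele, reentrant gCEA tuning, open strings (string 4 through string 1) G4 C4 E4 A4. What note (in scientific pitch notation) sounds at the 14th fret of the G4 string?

The open G4 string plus 14 semitones: G–G#–A–A#–…–G–G#–A.
The walk passes from B into C once, so the octave number goes from 4 to 5.

A5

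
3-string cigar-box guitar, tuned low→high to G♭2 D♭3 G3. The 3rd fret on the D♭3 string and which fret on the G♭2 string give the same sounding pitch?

10

Fret 3 on D♭3 is MIDI 49 + 3 = 52 (E3). On the G♭2 string (open MIDI 42), that pitch is 52 − 42 = fret 10.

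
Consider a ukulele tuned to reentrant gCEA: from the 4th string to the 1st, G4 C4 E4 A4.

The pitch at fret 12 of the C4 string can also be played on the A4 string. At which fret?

3

C4 at fret 12 is C4 + 12 semitones = C5.
The open A4 string is 9 semitones above the open C4, so the same pitch on the A4 string lies at fret 12 − 9 = 3.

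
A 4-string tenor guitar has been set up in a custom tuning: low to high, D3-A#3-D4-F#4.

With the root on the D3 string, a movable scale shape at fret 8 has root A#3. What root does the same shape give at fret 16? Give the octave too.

Moving from fret 8 to fret 16 shifts the root by 8 semitones.
A#3 up 8 semitones is F#4.

F#4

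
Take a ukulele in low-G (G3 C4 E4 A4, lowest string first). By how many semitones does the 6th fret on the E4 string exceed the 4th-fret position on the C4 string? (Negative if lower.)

E4 at fret 6 → A♯4 (MIDI 70); C4 at fret 4 → E4 (MIDI 64).
70 − 64 = 6, so the two pitches are 6 semitones apart.

6 semitones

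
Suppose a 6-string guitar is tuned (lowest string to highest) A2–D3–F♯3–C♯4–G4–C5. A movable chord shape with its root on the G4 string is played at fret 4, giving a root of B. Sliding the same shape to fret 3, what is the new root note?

Moving from fret 4 to fret 3 shifts the root by -1 semitone.
B down 1 semitone is A♯.

A♯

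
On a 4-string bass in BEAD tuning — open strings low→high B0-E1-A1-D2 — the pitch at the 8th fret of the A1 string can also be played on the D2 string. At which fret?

A1 at fret 8 is A1 + 8 semitones = F2.
The open D2 string is 5 semitones above the open A1, so the same pitch on the D2 string lies at fret 8 − 5 = 3.

3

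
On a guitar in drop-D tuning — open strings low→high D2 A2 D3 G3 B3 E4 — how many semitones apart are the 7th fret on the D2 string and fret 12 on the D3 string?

D2 at fret 7 → A2 (MIDI 45); D3 at fret 12 → D4 (MIDI 62).
45 − 62 = -17, so the two pitches are 17 semitones apart, with D4 the higher.

17 semitones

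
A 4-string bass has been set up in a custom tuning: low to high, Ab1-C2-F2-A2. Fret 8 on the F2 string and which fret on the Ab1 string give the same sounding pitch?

F2 at fret 8 is F2 + 8 semitones = Db3.
The open Ab1 string is 9 semitones below the open F2, so the same pitch on the Ab1 string lies at fret 8 + 9 = 17.

17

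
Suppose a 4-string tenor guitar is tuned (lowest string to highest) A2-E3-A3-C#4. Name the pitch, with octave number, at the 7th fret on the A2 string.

Each fret is one semitone, so A2 + 7 = E3.

E3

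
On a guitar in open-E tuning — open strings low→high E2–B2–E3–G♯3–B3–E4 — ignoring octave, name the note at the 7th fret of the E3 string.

E3 is MIDI 52. Adding 7 gives 59; 59 mod 12 = 11, i.e. B.

B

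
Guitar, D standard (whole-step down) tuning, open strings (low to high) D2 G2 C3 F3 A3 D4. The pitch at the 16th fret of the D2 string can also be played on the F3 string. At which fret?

D2 at fret 16 is D2 + 16 semitones = F#3.
The open F3 string is 15 semitones above the open D2, so the same pitch on the F3 string lies at fret 16 − 15 = 1.

1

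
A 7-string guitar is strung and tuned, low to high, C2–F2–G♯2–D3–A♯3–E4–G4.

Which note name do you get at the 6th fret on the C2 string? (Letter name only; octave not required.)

Each fret is one semitone, so C2 + 6 = F♯.
(Equivalently spelled G♭.)

F♯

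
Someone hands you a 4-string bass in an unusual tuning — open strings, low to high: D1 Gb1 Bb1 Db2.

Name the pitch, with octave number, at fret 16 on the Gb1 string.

Bb2

Each fret is one semitone, so Gb1 + 16 = Bb2.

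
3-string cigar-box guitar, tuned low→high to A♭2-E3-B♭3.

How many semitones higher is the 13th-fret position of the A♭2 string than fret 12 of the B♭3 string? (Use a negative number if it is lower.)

-13 semitones

A♭2 at fret 13 → A3 (MIDI 57); B♭3 at fret 12 → B♭4 (MIDI 70).
57 − 70 = -13, so the two pitches are 13 semitones apart.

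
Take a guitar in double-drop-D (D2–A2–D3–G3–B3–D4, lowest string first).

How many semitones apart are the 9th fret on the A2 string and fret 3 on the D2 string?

13 semitones

A2 at fret 9 → F♯3 (MIDI 54); D2 at fret 3 → F2 (MIDI 41).
54 − 41 = 13, so the two pitches are 13 semitones apart, with F♯3 the higher.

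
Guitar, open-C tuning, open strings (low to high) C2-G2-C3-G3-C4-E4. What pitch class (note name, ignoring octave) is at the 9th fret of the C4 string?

C4 is MIDI 60. Adding 9 gives 69; 69 mod 12 = 9, i.e. A.

A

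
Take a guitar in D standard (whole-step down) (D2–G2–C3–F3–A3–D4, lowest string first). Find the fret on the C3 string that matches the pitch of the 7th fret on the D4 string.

D4 at fret 7 is D4 + 7 semitones = A4.
The open C3 string is 14 semitones below the open D4, so the same pitch on the C3 string lies at fret 7 + 14 = 21.

21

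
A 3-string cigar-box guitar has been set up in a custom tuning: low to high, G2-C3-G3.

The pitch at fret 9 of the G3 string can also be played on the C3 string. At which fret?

Fret 9 on G3 is MIDI 55 + 9 = 64 (E4). On the C3 string (open MIDI 48), that pitch is 64 − 48 = fret 16.

16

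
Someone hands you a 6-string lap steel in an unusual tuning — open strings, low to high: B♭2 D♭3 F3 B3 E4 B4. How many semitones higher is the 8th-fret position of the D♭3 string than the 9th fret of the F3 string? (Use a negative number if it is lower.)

-5 semitones

D♭3 at fret 8 → A3 (MIDI 57); F3 at fret 9 → D4 (MIDI 62).
57 − 62 = -5, so the two pitches are 5 semitones apart.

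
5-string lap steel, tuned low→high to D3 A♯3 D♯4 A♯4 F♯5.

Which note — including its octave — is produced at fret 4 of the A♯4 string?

D5

Each fret is one semitone, so A♯4 + 4 = D5.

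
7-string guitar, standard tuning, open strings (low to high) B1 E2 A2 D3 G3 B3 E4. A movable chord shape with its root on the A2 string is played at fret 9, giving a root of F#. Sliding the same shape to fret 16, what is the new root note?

C#

Moving from fret 9 to fret 16 shifts the root by 7 semitones.
F# up 7 semitones is C#.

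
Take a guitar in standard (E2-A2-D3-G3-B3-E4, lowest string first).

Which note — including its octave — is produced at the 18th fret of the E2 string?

E2 is MIDI 40. Adding 18 gives 58, which is A#3.

A#3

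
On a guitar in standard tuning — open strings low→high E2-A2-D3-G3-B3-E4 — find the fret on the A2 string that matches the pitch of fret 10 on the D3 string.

D3 at fret 10 is D3 + 10 semitones = C4.
The open A2 string is 5 semitones below the open D3, so the same pitch on the A2 string lies at fret 10 + 5 = 15.

15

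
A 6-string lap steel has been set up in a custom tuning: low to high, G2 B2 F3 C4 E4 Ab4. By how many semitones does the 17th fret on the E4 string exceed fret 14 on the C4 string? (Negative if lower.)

7 semitones

E4 at fret 17 → A5 (MIDI 81); C4 at fret 14 → D5 (MIDI 74).
81 − 74 = 7, so the two pitches are 7 semitones apart.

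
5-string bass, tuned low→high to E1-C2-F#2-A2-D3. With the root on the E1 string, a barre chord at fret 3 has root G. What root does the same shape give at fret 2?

F#

Moving from fret 3 to fret 2 shifts the root by -1 semitone.
G down 1 semitone is F#.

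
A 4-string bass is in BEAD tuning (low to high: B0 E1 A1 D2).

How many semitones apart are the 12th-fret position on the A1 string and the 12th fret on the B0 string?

10 semitones

A1 at fret 12 → A2 (MIDI 45); B0 at fret 12 → B1 (MIDI 35).
45 − 35 = 10, so the two pitches are 10 semitones apart, with A2 the higher.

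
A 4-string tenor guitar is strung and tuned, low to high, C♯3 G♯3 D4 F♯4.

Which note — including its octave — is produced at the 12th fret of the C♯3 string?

C♯4

The open C♯3 string plus 12 semitones: C#–D–D#–E–…–B–C–C#.
The walk passes from B into C once, so the octave number goes from 3 to 4.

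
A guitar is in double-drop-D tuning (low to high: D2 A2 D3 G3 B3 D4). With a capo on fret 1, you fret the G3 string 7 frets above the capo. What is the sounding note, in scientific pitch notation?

The capo raises the open G3 by 1 semitone to G♯3; fretting 7 more gives G3 + 1 + 7 = G3 + 8 semitones = D♯4.

D♯4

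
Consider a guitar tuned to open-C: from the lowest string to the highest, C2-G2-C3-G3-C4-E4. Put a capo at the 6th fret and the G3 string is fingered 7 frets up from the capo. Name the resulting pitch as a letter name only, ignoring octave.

G#

The capo raises the open G3 by 6 semitones to C#4; fretting 7 more gives G3 + 6 + 7 = G3 + 13 semitones, landing on G#.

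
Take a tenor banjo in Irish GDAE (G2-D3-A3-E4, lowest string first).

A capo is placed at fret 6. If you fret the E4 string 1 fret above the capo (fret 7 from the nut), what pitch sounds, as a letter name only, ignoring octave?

The capo raises the open E4 by 6 semitones to A#4; fretting 1 more gives E4 + 6 + 1 = E4 + 7 semitones, landing on B.

B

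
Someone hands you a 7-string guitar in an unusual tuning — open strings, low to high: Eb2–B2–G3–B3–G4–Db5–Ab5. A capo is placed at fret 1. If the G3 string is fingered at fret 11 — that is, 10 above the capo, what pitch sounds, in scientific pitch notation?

Gb4

The capo raises the open G3 by 1 semitone to Ab3; fretting 10 more gives G3 + 1 + 10 = G3 + 11 semitones = Gb4.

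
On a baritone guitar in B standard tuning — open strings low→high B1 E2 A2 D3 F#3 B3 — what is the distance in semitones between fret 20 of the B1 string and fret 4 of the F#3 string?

3 semitones

B1 at fret 20 → G3 (MIDI 55); F#3 at fret 4 → A#3 (MIDI 58).
55 − 58 = -3, so the two pitches are 3 semitones apart, with A#3 the higher.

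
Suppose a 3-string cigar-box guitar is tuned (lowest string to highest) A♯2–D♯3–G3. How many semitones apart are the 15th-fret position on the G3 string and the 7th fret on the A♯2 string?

17 semitones

G3 at fret 15 → A♯4 (MIDI 70); A♯2 at fret 7 → F3 (MIDI 53).
70 − 53 = 17, so the two pitches are 17 semitones apart, with A♯4 the higher.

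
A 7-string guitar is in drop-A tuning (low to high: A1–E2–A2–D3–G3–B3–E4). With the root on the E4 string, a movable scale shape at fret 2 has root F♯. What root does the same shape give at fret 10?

Moving from fret 2 to fret 10 shifts the root by 8 semitones.
F♯ up 8 semitones is D.

D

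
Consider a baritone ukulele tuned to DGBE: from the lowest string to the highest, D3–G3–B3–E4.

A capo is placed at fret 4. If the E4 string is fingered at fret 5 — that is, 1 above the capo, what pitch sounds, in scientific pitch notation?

A4

The capo raises the open E4 by 4 semitones to G♯4; fretting 1 more gives E4 + 4 + 1 = E4 + 5 semitones = A4.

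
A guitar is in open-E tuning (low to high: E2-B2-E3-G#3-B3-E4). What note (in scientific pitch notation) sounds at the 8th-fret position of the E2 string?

C3

E2 is MIDI 40. Adding 8 gives 48, which is C3.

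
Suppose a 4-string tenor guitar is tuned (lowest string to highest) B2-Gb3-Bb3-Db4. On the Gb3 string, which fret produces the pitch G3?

1

G3 is 1 semitone above the open Gb3 (Gb–G), so it sits at fret 1.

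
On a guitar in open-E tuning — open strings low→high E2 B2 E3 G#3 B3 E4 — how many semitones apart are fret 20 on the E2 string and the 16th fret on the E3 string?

E2 at fret 20 → C4 (MIDI 60); E3 at fret 16 → G#4 (MIDI 68).
60 − 68 = -8, so the two pitches are 8 semitones apart, with G#4 the higher.

8 semitones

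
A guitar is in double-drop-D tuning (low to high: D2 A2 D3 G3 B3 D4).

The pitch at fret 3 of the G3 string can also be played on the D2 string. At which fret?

Fret 3 on G3 is MIDI 55 + 3 = 58 (A#3). On the D2 string (open MIDI 38), that pitch is 58 − 38 = fret 20.

20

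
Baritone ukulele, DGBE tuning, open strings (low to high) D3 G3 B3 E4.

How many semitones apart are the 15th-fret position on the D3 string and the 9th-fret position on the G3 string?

1 semitone

D3 at fret 15 → F4 (MIDI 65); G3 at fret 9 → E4 (MIDI 64).
65 − 64 = 1, so the two pitches are 1 semitone apart, with F4 the higher.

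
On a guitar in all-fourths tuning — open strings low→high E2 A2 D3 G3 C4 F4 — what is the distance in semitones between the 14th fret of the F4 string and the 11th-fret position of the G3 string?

13 semitones

F4 at fret 14 → G5 (MIDI 79); G3 at fret 11 → F♯4 (MIDI 66).
79 − 66 = 13, so the two pitches are 13 semitones apart, with G5 the higher.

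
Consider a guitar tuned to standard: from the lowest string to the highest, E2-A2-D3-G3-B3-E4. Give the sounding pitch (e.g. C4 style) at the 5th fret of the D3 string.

D3 is MIDI 50. Adding 5 gives 55, which is G3.

G3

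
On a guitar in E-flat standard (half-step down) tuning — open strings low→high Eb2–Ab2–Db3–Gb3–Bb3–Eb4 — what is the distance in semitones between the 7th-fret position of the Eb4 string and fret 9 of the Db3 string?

Eb4 at fret 7 → Bb4 (MIDI 70); Db3 at fret 9 → Bb3 (MIDI 58).
70 − 58 = 12, so the two pitches are 12 semitones apart, with Bb4 the higher.

12 semitones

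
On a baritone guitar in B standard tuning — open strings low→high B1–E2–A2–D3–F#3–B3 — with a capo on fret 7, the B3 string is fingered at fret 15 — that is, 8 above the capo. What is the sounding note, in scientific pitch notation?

The capo raises the open B3 by 7 semitones to F#4; fretting 8 more gives B3 + 7 + 8 = B3 + 15 semitones = D5.

D5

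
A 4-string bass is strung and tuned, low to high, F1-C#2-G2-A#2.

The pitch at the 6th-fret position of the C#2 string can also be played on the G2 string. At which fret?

0

C#2 at fret 6 is C#2 + 6 semitones = G2.
The open G2 string is 6 semitones above the open C#2, so the same pitch on the G2 string lies at fret 6 − 6 = 0.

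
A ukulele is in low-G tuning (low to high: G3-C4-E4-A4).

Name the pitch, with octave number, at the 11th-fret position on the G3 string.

The open G3 string plus 11 semitones: G–G#–A–A#–…–E–F–F#.
The walk passes from B into C once, so the octave number goes from 3 to 4.

F♯4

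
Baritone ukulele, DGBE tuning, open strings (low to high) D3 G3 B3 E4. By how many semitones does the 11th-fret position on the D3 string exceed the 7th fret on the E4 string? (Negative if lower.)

D3 at fret 11 → C♯4 (MIDI 61); E4 at fret 7 → B4 (MIDI 71).
61 − 71 = -10, so the two pitches are 10 semitones apart.

-10 semitones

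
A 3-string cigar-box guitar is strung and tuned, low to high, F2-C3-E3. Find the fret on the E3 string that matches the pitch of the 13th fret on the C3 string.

9

C3 at fret 13 is C3 + 13 semitones = Db4.
The open E3 string is 4 semitones above the open C3, so the same pitch on the E3 string lies at fret 13 − 4 = 9.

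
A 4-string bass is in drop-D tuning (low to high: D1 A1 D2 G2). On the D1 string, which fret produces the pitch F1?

F1 is 3 semitones above the open D1 (D–D#–E–F), so it sits at fret 3.

3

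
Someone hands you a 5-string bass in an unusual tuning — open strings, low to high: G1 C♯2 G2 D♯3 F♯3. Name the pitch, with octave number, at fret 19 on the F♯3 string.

C♯5

Each fret is one semitone, so F♯3 + 19 = C♯5.
(Equivalently spelled D♭5.)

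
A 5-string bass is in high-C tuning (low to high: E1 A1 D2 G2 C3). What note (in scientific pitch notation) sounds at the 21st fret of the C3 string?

C3 is MIDI 48. Adding 21 gives 69, which is A4.

A4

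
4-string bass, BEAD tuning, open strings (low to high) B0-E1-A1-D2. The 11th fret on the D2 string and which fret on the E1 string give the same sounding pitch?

21

Fret 11 on D2 is MIDI 38 + 11 = 49 (C#3). On the E1 string (open MIDI 28), that pitch is 49 − 28 = fret 21.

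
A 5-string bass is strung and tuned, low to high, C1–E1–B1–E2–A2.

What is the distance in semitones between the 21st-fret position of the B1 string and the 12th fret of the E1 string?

B1 at fret 21 → G♯3 (MIDI 56); E1 at fret 12 → E2 (MIDI 40).
56 − 40 = 16, so the two pitches are 16 semitones apart, with G♯3 the higher.

16 semitones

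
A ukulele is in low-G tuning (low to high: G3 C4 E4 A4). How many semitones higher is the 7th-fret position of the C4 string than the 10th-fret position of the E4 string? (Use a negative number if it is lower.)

C4 at fret 7 → G4 (MIDI 67); E4 at fret 10 → D5 (MIDI 74).
67 − 74 = -7, so the two pitches are 7 semitones apart.

-7 semitones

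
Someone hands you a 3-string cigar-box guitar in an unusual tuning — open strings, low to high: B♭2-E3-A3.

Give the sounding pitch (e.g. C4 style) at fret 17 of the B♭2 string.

E♭4

Each fret is one semitone, so B♭2 + 17 = E♭4.
(Equivalently spelled D♯4.)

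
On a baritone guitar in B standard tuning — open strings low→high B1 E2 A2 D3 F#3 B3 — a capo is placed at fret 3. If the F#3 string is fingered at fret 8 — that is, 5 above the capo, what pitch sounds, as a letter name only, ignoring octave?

The capo raises the open F#3 by 3 semitones to A3; fretting 5 more gives F#3 + 3 + 5 = F#3 + 8 semitones, landing on D.

D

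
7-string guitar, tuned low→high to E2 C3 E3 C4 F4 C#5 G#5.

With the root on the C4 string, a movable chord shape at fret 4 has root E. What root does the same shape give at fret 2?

D

Moving from fret 4 to fret 2 shifts the root by -2 semitones.
E down 2 semitones is D.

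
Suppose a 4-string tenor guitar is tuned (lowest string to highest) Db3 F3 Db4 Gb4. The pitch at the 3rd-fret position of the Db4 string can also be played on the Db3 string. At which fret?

15

Db4 at fret 3 is Db4 + 3 semitones = E4.
The open Db3 string is 12 semitones below the open Db4, so the same pitch on the Db3 string lies at fret 3 + 12 = 15.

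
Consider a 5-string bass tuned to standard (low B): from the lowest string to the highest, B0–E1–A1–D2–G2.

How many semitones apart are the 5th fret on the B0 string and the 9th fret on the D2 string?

B0 at fret 5 → E1 (MIDI 28); D2 at fret 9 → B2 (MIDI 47).
28 − 47 = -19, so the two pitches are 19 semitones apart, with B2 the higher.

19 semitones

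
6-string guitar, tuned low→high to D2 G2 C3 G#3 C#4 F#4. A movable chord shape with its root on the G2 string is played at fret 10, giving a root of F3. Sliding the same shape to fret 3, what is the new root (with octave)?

Moving from fret 10 to fret 3 shifts the root by -7 semitones.
F3 down 7 semitones is A#2.

A#2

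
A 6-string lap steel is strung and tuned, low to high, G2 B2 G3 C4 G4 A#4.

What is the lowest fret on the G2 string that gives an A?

2

From G2, count semitones up the chromatic scale until reaching A: G–G#–A — 2 steps.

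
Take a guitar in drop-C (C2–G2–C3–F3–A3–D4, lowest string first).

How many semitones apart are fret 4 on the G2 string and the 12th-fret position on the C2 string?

G2 at fret 4 → B2 (MIDI 47); C2 at fret 12 → C3 (MIDI 48).
47 − 48 = -1, so the two pitches are 1 semitone apart, with C3 the higher.

1 semitone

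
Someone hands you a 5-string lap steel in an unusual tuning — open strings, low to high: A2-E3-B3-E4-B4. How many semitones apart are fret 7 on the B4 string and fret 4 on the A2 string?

29 semitones

B4 at fret 7 → G♭5 (MIDI 78); A2 at fret 4 → D♭3 (MIDI 49).
78 − 49 = 29, so the two pitches are 29 semitones apart, with G♭5 the higher.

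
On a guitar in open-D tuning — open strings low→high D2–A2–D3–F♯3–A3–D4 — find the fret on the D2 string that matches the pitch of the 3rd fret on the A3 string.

22

A3 at fret 3 is A3 + 3 semitones = C4.
The open D2 string is 19 semitones below the open A3, so the same pitch on the D2 string lies at fret 3 + 19 = 22.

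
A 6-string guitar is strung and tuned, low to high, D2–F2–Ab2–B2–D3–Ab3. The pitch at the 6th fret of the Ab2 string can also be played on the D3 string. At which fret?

0

Fret 6 on Ab2 is MIDI 44 + 6 = 50 (D3). On the D3 string (open MIDI 50), that pitch is 50 − 50 = fret 0.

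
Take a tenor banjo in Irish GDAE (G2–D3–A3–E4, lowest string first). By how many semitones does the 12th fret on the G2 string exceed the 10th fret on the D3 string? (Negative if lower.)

-5 semitones

G2 at fret 12 → G3 (MIDI 55); D3 at fret 10 → C4 (MIDI 60).
55 − 60 = -5, so the two pitches are 5 semitones apart.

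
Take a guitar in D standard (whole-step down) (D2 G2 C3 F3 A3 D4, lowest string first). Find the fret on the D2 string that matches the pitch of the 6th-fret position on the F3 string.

Fret 6 on F3 is MIDI 53 + 6 = 59 (B3). On the D2 string (open MIDI 38), that pitch is 59 − 38 = fret 21.

21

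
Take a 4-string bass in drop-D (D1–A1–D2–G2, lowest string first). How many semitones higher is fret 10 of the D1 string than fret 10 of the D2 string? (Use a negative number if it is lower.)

D1 at fret 10 → C2 (MIDI 36); D2 at fret 10 → C3 (MIDI 48).
36 − 48 = -12, so the two pitches are 12 semitones apart.

-12 semitones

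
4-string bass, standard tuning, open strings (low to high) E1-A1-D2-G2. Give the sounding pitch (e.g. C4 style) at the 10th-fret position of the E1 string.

D2

The open E1 string plus 10 semitones: E–F–F#–G–…–C–C#–D.
The walk passes from B into C once, so the octave number goes from 1 to 2.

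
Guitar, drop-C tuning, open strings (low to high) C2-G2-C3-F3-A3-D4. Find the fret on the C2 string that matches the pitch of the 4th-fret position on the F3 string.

21

Fret 4 on F3 is MIDI 53 + 4 = 57 (A3). On the C2 string (open MIDI 36), that pitch is 57 − 36 = fret 21.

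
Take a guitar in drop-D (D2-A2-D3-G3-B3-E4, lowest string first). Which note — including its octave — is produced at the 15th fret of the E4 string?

E4 is MIDI 64. Adding 15 gives 79, which is G5.

G5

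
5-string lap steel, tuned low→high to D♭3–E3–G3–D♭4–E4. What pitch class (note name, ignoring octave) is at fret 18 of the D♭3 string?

G

The open D♭3 string plus 18 semitones: Db–D–Eb–E–…–F–Gb–G.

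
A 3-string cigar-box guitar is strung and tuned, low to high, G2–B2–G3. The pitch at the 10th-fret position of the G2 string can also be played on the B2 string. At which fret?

G2 at fret 10 is G2 + 10 semitones = F3.
The open B2 string is 4 semitones above the open G2, so the same pitch on the B2 string lies at fret 10 − 4 = 6.

6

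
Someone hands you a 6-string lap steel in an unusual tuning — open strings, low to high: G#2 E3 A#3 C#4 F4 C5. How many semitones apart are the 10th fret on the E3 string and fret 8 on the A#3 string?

4 semitones

E3 at fret 10 → D4 (MIDI 62); A#3 at fret 8 → F#4 (MIDI 66).
62 − 66 = -4, so the two pitches are 4 semitones apart, with F#4 the higher.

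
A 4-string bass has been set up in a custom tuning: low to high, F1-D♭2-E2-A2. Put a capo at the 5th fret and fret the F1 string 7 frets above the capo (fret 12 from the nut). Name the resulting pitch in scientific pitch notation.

F2

The capo raises the open F1 by 5 semitones to B♭1; fretting 7 more gives F1 + 5 + 7 = F1 + 12 semitones = F2.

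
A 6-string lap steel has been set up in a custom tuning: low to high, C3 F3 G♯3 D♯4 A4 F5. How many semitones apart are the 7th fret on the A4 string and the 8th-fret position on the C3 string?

20 semitones

A4 at fret 7 → E5 (MIDI 76); C3 at fret 8 → G♯3 (MIDI 56).
76 − 56 = 20, so the two pitches are 20 semitones apart, with E5 the higher.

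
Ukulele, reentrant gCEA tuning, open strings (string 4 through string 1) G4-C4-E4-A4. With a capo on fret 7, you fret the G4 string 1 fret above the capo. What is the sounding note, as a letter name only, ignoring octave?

D#

The capo raises the open G4 by 7 semitones to D5; fretting 1 more gives G4 + 7 + 1 = G4 + 8 semitones, landing on D#.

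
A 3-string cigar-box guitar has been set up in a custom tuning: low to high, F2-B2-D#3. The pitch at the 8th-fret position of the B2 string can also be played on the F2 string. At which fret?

B2 at fret 8 is B2 + 8 semitones = G3.
The open F2 string is 6 semitones below the open B2, so the same pitch on the F2 string lies at fret 8 + 6 = 14.

14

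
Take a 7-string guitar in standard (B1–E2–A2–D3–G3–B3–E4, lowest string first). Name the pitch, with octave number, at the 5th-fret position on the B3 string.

Each fret is one semitone, so B3 + 5 = E4.

E4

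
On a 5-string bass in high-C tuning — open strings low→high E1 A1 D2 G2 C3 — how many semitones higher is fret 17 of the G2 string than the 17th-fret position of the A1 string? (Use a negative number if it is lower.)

G2 at fret 17 → C4 (MIDI 60); A1 at fret 17 → D3 (MIDI 50).
60 − 50 = 10, so the two pitches are 10 semitones apart.

10 semitones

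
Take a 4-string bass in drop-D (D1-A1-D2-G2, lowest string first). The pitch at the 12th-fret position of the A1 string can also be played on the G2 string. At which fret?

Fret 12 on A1 is MIDI 33 + 12 = 45 (A2). On the G2 string (open MIDI 43), that pitch is 45 − 43 = fret 2.

2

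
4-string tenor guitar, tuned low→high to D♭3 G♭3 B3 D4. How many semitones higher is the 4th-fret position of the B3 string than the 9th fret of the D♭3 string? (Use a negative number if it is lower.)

B3 at fret 4 → E♭4 (MIDI 63); D♭3 at fret 9 → B♭3 (MIDI 58).
63 − 58 = 5, so the two pitches are 5 semitones apart.

5 semitones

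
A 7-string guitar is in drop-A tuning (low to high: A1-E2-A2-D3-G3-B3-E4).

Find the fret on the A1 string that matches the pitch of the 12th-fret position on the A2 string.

Fret 12 on A2 is MIDI 45 + 12 = 57 (A3). On the A1 string (open MIDI 33), that pitch is 57 − 33 = fret 24.

24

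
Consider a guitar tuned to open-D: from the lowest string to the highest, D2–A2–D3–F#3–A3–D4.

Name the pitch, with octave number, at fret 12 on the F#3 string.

F#4

Each fret is one semitone, so F#3 + 12 = F#4.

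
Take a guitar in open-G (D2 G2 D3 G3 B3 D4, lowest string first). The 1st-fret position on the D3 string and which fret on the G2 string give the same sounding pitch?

8

D3 at fret 1 is D3 + 1 semitone = D♯3.
The open G2 string is 7 semitones below the open D3, so the same pitch on the G2 string lies at fret 1 + 7 = 8.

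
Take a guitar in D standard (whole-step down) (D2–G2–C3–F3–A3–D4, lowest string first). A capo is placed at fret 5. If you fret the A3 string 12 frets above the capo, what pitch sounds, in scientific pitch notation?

The capo raises the open A3 by 5 semitones to D4; fretting 12 more gives A3 + 5 + 12 = A3 + 17 semitones = D5.

D5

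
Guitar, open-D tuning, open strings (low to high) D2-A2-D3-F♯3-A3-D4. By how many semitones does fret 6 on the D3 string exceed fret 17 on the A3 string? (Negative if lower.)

-18 semitones

D3 at fret 6 → G♯3 (MIDI 56); A3 at fret 17 → D5 (MIDI 74).
56 − 74 = -18, so the two pitches are 18 semitones apart.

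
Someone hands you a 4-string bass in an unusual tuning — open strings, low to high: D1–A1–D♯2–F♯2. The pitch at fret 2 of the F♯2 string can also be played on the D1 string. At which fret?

Fret 2 on F♯2 is MIDI 42 + 2 = 44 (G♯2). On the D1 string (open MIDI 26), that pitch is 44 − 26 = fret 18.

18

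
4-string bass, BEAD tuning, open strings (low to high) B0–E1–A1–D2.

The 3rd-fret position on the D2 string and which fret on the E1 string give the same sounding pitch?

Fret 3 on D2 is MIDI 38 + 3 = 41 (F2). On the E1 string (open MIDI 28), that pitch is 41 − 28 = fret 13.

13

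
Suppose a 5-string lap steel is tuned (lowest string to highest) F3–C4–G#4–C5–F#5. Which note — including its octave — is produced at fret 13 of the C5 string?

C5 is MIDI 72. Adding 13 gives 85, which is C#6.
(Equivalently spelled Db6.)

C#6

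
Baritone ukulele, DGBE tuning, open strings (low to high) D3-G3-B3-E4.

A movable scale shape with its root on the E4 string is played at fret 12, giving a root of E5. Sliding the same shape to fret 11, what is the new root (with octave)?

D#5

Moving from fret 12 to fret 11 shifts the root by -1 semitone.
E5 down 1 semitone is D#5.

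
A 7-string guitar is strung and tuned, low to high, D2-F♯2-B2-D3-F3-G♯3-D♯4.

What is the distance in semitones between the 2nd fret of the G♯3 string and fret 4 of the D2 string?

G♯3 at fret 2 → A♯3 (MIDI 58); D2 at fret 4 → F♯2 (MIDI 42).
58 − 42 = 16, so the two pitches are 16 semitones apart, with A♯3 the higher.

16 semitones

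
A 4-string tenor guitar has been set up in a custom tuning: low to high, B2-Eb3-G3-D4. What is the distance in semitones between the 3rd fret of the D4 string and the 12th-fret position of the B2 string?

6 semitones

D4 at fret 3 → F4 (MIDI 65); B2 at fret 12 → B3 (MIDI 59).
65 − 59 = 6, so the two pitches are 6 semitones apart, with F4 the higher.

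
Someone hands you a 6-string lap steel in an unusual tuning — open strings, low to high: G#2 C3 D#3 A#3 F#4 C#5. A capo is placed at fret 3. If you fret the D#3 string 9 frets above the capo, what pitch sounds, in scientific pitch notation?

The capo raises the open D#3 by 3 semitones to F#3; fretting 9 more gives D#3 + 3 + 9 = D#3 + 12 semitones = D#4.

D#4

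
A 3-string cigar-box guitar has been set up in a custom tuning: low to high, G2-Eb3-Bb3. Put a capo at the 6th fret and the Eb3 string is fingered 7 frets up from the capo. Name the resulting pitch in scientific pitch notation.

E4

The capo raises the open Eb3 by 6 semitones to A3; fretting 7 more gives Eb3 + 6 + 7 = Eb3 + 13 semitones = E4.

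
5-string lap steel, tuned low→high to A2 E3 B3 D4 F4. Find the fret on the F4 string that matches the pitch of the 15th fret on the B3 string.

B3 at fret 15 is B3 + 15 semitones = D5.
The open F4 string is 6 semitones above the open B3, so the same pitch on the F4 string lies at fret 15 − 6 = 9.

9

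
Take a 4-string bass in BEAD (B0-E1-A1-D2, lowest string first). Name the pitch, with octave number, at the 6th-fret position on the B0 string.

B0 is MIDI 23. Adding 6 gives 29, which is F1.

F1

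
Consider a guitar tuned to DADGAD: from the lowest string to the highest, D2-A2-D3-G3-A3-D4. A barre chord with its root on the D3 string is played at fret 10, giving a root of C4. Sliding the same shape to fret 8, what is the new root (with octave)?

A♯3

Moving from fret 10 to fret 8 shifts the root by -2 semitones.
C4 down 2 semitones is A♯3.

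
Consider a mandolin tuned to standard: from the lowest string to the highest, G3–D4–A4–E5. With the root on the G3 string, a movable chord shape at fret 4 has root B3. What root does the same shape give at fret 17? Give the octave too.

Moving from fret 4 to fret 17 shifts the root by 13 semitones.
B3 up 13 semitones is C5.

C5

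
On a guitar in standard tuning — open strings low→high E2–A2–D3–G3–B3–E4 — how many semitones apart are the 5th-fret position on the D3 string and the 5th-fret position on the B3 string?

9 semitones

D3 at fret 5 → G3 (MIDI 55); B3 at fret 5 → E4 (MIDI 64).
55 − 64 = -9, so the two pitches are 9 semitones apart, with E4 the higher.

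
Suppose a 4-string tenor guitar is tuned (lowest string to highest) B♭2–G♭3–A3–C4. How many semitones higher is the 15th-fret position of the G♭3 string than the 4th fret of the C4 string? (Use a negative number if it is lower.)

G♭3 at fret 15 → A4 (MIDI 69); C4 at fret 4 → E4 (MIDI 64).
69 − 64 = 5, so the two pitches are 5 semitones apart.

5 semitones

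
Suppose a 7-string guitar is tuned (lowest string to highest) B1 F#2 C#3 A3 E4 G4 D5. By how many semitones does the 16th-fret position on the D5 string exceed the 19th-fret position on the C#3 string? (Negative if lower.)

D5 at fret 16 → F#6 (MIDI 90); C#3 at fret 19 → G#4 (MIDI 68).
90 − 68 = 22, so the two pitches are 22 semitones apart.

22 semitones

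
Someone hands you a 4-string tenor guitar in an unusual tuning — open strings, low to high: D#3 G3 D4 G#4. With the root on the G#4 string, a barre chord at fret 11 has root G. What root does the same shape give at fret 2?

A#

Moving from fret 11 to fret 2 shifts the root by -9 semitones.
G down 9 semitones is A#.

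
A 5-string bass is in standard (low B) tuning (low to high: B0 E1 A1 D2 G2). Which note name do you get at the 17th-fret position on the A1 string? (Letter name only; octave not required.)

A1 is MIDI 33. Adding 17 gives 50; 50 mod 12 = 2, i.e. D.

D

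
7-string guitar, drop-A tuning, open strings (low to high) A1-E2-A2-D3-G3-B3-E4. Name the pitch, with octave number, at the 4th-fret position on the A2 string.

C♯3

The open A2 string plus 4 semitones: A–A#–B–C–C#.
The walk passes from B into C once, so the octave number goes from 2 to 3.
(Equivalently spelled D♭3.)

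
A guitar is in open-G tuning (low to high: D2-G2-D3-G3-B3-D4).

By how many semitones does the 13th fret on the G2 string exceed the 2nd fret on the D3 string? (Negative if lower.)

G2 at fret 13 → G♯3 (MIDI 56); D3 at fret 2 → E3 (MIDI 52).
56 − 52 = 4, so the two pitches are 4 semitones apart.

4 semitones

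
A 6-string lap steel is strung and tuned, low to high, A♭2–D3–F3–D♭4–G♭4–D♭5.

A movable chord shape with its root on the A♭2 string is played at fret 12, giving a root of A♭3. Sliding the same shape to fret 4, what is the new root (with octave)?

C3

Moving from fret 12 to fret 4 shifts the root by -8 semitones.
A♭3 down 8 semitones is C3.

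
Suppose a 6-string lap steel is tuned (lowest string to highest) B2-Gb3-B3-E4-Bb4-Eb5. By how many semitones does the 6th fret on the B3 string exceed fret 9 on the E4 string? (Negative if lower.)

-8 semitones

B3 at fret 6 → F4 (MIDI 65); E4 at fret 9 → Db5 (MIDI 73).
65 − 73 = -8, so the two pitches are 8 semitones apart.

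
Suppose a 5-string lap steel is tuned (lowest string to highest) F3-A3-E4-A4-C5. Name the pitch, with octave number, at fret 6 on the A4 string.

E♭5

The open A4 string plus 6 semitones: A–Bb–B–C–Db–D–Eb.
The walk passes from B into C once, so the octave number goes from 4 to 5.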